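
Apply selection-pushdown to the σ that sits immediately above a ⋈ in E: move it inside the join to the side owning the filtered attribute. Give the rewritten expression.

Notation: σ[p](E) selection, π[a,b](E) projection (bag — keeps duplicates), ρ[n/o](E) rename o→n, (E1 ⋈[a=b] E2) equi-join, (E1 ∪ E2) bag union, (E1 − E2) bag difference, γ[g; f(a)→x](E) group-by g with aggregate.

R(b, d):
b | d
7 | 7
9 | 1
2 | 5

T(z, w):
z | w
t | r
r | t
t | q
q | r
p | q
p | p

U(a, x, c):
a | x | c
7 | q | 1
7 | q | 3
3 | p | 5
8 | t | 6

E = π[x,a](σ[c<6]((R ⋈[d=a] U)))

σ filters on c, owned by the right side.
E' = π[x,a]((R ⋈[d=a] σ[c<6](U)))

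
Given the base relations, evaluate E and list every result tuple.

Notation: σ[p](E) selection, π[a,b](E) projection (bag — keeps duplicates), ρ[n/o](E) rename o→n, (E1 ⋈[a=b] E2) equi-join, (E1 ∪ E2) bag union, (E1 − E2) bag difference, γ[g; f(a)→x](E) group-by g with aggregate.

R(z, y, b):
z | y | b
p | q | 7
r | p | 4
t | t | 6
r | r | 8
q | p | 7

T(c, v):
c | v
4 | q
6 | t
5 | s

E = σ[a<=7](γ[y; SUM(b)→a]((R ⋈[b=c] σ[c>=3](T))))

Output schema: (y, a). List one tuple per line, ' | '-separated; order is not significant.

Subexpression sizes:
  R → 5
  T → 3
  σ[c>=3](T) → 3
  (R ⋈[b=c] σ[c>=3](T)) → 2
  γ[y; SUM(b)→a]((R ⋈[b=c] σ[c>=3](T))) → 2
  σ[a<=7](γ[y; SUM(b)→a]((R ⋈[b=c] σ[c>=3](T)))) → 2

== RESULT ==
y | a
p | 4
t | 6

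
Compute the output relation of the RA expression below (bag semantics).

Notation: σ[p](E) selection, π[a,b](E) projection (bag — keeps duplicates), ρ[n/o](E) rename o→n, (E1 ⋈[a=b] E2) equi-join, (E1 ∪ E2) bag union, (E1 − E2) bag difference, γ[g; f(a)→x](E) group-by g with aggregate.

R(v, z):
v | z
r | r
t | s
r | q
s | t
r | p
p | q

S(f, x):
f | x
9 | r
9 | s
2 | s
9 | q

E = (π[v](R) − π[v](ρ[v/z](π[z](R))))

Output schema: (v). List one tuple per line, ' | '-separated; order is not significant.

Stepwise |·|:
  R → 6
  π[v](R) → 6
  R → 6
  π[z](R) → 6
  ρ[v/z](π[z](R)) → 6
  π[v](ρ[v/z](π[z](R))) → 6
  (π[v](R) − π[v](ρ[v/z](π[z](R)))) → 2

== RESULT ==
v
r
r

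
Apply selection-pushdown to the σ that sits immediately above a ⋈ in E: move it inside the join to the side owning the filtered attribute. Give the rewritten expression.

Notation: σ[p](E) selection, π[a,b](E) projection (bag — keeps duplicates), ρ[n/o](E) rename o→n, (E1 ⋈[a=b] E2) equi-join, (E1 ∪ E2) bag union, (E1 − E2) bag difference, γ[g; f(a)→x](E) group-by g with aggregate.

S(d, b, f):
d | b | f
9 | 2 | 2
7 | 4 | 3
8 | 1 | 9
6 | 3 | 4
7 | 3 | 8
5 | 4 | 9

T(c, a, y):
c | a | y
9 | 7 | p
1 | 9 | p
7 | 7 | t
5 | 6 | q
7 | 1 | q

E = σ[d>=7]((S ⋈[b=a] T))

σ filters on d, owned by the left side.
E' = (σ[d>=7](S) ⋈[b=a] T)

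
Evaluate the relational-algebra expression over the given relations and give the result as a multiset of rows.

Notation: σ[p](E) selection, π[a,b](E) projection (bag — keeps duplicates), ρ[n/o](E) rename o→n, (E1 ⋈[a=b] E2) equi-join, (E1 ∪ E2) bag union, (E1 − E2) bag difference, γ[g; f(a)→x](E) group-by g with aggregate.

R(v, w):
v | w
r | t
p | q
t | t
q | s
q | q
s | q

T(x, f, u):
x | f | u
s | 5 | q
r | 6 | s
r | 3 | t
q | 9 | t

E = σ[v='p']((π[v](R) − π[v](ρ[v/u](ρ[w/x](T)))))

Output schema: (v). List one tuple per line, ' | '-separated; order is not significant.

Stepwise |·|:
  R → 6
  π[v](R) → 6
  T → 4
  ρ[w/x](T) → 4
  ρ[v/u](ρ[w/x](T)) → 4
  π[v](ρ[v/u](ρ[w/x](T))) → 4
  (π[v](R) − π[v](ρ[v/u](ρ[w/x](T)))) → 3
  σ[v='p']((π[v](R) − π[v](ρ[v/u](ρ[w/x](T))))) → 1

== RESULT ==
v
p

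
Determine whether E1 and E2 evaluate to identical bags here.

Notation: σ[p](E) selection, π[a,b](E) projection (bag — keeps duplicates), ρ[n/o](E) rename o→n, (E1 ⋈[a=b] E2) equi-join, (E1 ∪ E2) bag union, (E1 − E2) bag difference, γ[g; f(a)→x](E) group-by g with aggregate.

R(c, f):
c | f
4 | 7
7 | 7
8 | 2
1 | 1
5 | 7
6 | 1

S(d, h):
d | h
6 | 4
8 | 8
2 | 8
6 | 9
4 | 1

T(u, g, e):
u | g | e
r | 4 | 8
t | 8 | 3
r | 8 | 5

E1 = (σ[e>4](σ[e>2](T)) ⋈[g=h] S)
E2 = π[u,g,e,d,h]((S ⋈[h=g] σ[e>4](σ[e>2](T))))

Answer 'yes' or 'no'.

E1 per-node cardinality:
  T → 3
  σ[e>2](T) → 3
  σ[e>4](σ[e>2](T)) → 2
  S → 5
  (σ[e>4](σ[e>2](T)) ⋈[g=h] S) → 3
E2 per-node cardinality:
  S → 5
  T → 3
  σ[e>2](T) → 3
  σ[e>4](σ[e>2](T)) → 2
  (S ⋈[h=g] σ[e>4](σ[e>2](T))) → 3
  π[u,g,e,d,h]((S ⋈[h=g] σ[e>4](σ[e>2](T)))) → 3

E1 and E2 produce the same multiset:
u | g | e | d | h
r | 4 | 8 | 6 | 4
r | 8 | 5 | 2 | 8
r | 8 | 5 | 8 | 8

yes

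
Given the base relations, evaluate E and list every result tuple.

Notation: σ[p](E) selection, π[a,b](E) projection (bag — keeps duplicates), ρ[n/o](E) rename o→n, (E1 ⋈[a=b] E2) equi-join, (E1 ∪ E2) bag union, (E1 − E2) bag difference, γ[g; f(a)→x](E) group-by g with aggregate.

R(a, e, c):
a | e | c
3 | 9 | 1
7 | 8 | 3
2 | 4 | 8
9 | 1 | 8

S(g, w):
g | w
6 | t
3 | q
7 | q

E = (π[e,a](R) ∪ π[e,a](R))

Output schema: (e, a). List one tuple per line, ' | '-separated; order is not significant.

Subexpression sizes:
  R → 4
  π[e,a](R) → 4
  R → 4
  π[e,a](R) → 4
  (π[e,a](R) ∪ π[e,a](R)) → 8

== RESULT ==
e | a
1 | 9
1 | 9
4 | 2
4 | 2
8 | 7
8 | 7
9 | 3
9 | 3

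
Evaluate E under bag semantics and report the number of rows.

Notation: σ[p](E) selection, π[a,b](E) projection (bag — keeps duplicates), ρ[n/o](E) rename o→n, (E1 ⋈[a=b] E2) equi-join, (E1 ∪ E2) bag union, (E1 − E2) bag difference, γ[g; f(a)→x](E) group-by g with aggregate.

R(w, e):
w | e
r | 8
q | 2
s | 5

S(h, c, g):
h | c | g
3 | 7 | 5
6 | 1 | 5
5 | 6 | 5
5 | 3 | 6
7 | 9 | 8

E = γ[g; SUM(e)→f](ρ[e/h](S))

Stepwise |·|:
  S → 5
  ρ[e/h](S) → 5
  γ[g; SUM(e)→f](ρ[e/h](S)) → 3

|E| = 3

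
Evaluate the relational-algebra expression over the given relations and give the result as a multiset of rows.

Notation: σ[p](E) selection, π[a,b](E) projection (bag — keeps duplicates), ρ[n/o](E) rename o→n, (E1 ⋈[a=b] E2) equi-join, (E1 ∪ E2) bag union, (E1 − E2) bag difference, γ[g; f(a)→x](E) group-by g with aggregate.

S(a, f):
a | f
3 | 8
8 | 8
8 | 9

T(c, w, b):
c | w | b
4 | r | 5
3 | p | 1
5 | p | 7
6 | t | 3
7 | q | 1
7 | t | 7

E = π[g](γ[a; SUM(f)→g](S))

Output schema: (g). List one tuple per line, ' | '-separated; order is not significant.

Per-node cardinality:
  S → 3
  γ[a; SUM(f)→g](S) → 2
  π[g](γ[a; SUM(f)→g](S)) → 2

== RESULT ==
g
8
17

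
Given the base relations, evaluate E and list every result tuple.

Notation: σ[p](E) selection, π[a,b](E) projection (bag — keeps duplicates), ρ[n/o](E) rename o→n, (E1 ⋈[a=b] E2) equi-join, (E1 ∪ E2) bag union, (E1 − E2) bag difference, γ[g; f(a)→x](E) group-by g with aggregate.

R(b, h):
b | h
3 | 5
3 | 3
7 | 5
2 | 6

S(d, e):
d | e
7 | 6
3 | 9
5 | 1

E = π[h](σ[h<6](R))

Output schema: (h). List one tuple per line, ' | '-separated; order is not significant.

Row counts bottom-up:
  R → 4
  σ[h<6](R) → 3
  π[h](σ[h<6](R)) → 3

== RESULT ==
h
3
5
5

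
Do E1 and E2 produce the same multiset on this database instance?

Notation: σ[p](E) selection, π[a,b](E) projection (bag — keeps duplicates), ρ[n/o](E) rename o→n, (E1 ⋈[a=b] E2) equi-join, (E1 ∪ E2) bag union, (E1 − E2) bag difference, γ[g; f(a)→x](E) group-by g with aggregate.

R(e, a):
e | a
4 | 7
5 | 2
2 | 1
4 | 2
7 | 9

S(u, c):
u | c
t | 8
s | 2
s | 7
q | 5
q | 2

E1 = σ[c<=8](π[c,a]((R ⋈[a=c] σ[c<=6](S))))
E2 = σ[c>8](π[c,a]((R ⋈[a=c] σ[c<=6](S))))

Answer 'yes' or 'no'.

E1 subexpression sizes:
  R → 5
  S → 5
  σ[c<=6](S) → 3
  (R ⋈[a=c] σ[c<=6](S)) → 4
  π[c,a]((R ⋈[a=c] σ[c<=6](S))) → 4
  σ[c<=8](π[c,a]((R ⋈[a=c] σ[c<=6](S)))) → 4
E2 subexpression sizes:
  R → 5
  S → 5
  σ[c<=6](S) → 3
  (R ⋈[a=c] σ[c<=6](S)) → 4
  π[c,a]((R ⋈[a=c] σ[c<=6](S))) → 4
  σ[c>8](π[c,a]((R ⋈[a=c] σ[c<=6](S)))) → 0

E1 result:
c | a
2 | 2
2 | 2
2 | 2
2 | 2
E2 result:
c | a
(0 rows)
Witness: (2, 2) appears 4× in E1 but 0× in E2.

no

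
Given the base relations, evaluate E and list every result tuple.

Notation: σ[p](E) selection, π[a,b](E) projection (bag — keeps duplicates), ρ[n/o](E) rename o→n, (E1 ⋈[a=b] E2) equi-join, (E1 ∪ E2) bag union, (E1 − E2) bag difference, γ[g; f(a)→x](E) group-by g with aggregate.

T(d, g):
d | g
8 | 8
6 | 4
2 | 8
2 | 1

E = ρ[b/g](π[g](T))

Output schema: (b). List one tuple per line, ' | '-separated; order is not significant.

Stepwise |·|:
  T → 4
  π[g](T) → 4
  ρ[b/g](π[g](T)) → 4

== RESULT ==
b
1
4
8
8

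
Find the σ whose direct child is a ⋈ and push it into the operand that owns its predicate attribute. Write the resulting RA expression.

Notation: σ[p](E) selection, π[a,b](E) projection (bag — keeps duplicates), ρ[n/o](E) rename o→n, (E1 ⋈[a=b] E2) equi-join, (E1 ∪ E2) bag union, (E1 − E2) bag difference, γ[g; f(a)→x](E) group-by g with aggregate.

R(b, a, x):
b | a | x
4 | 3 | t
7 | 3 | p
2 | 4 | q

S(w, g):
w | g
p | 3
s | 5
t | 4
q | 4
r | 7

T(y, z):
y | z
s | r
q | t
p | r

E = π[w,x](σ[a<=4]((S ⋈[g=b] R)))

σ filters on a, owned by the right side.
E' = π[w,x]((S ⋈[g=b] σ[a<=4](R)))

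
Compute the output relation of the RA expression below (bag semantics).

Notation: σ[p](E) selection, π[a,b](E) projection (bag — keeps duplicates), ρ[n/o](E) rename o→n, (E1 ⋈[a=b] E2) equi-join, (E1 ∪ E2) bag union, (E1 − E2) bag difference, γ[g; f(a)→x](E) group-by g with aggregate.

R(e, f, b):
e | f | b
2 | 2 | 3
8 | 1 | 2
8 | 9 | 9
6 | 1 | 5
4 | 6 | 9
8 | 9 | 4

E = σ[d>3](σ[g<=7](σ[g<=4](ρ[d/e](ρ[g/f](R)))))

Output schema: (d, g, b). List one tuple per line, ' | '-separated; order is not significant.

Subexpression sizes:
  R → 6
  ρ[g/f](R) → 6
  ρ[d/e](ρ[g/f](R)) → 6
  σ[g<=4](ρ[d/e](ρ[g/f](R))) → 3
  σ[g<=7](σ[g<=4](ρ[d/e](ρ[g/f](R)))) → 3
  σ[d>3](σ[g<=7](σ[g<=4](ρ[d/e](ρ[g/f](R))))) → 2

== RESULT ==
d | g | b
6 | 1 | 5
8 | 1 | 2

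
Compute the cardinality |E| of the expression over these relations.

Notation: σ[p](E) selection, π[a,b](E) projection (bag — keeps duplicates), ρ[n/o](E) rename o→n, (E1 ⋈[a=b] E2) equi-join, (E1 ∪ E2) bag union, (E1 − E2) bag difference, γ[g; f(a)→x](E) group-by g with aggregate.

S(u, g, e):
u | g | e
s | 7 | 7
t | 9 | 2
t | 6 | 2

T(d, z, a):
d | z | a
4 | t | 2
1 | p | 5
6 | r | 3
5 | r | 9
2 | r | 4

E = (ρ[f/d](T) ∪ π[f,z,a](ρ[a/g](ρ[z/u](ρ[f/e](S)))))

Stepwise |·|:
  T → 5
  ρ[f/d](T) → 5
  S → 3
  ρ[f/e](S) → 3
  ρ[z/u](ρ[f/e](S)) → 3
  ρ[a/g](ρ[z/u](ρ[f/e](S))) → 3
  π[f,z,a](ρ[a/g](ρ[z/u](ρ[f/e](S)))) → 3
  (ρ[f/d](T) ∪ π[f,z,a](ρ[a/g](ρ[z/u](ρ[f/e](S))))) → 8

|E| = 8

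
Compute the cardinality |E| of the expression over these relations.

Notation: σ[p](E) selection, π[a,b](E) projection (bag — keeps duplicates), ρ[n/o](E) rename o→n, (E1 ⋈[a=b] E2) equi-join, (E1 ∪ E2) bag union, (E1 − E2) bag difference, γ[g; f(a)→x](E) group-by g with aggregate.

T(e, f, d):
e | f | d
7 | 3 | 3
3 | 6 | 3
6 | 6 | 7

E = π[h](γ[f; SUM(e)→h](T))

Per-node cardinality:
  T → 3
  γ[f; SUM(e)→h](T) → 2
  π[h](γ[f; SUM(e)→h](T)) → 2

|E| = 2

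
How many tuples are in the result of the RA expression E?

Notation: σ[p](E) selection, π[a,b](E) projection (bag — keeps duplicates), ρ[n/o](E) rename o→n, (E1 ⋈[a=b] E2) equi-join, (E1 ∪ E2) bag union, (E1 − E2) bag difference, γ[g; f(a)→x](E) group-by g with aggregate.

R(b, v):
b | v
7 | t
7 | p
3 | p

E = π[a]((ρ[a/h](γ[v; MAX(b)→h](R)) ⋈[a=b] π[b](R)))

Per-node cardinality:
  R → 3
  γ[v; MAX(b)→h](R) → 2
  ρ[a/h](γ[v; MAX(b)→h](R)) → 2
  R → 3
  π[b](R) → 3
  (ρ[a/h](γ[v; MAX(b)→h](R)) ⋈[a=b] π[b](R)) → 4
  π[a]((ρ[a/h](γ[v; MAX(b)→h](R)) ⋈[a=b] π[b](R))) → 4

|E| = 4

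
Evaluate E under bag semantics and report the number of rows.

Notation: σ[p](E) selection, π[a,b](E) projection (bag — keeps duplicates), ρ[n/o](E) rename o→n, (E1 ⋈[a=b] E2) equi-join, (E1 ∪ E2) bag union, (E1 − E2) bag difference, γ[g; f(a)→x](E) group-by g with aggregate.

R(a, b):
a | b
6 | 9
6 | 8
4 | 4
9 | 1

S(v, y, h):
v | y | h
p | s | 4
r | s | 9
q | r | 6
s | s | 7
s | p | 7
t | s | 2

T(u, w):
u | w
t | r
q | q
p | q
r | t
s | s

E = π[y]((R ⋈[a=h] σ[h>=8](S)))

Subexpression sizes:
  R → 4
  S → 6
  σ[h>=8](S) → 1
  (R ⋈[a=h] σ[h>=8](S)) → 1
  π[y]((R ⋈[a=h] σ[h>=8](S))) → 1

|E| = 1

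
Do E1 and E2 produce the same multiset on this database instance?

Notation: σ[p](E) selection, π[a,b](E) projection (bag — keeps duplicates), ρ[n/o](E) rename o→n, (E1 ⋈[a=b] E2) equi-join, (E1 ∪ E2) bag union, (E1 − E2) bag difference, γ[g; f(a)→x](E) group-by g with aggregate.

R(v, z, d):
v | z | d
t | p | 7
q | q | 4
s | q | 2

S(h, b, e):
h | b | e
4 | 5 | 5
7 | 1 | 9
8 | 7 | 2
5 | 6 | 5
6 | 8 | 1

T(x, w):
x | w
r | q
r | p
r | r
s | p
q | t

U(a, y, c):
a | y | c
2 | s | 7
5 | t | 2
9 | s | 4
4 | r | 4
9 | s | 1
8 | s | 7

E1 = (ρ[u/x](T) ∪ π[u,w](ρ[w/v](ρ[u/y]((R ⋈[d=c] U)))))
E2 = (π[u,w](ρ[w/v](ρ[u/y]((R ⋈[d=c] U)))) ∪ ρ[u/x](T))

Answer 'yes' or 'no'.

E1 stepwise |·|:
  T → 5
  ρ[u/x](T) → 5
  R → 3
  U → 6
  (R ⋈[d=c] U) → 5
  ρ[u/y]((R ⋈[d=c] U)) → 5
  ρ[w/v](ρ[u/y]((R ⋈[d=c] U))) → 5
  π[u,w](ρ[w/v](ρ[u/y]((R ⋈[d=c] U)))) → 5
  (ρ[u/x](T) ∪ π[u,w](ρ[w/v](ρ[u/y]((R ⋈[d=c] U))))) → 10
E2 stepwise |·|:
  R → 3
  U → 6
  (R ⋈[d=c] U) → 5
  ρ[u/y]((R ⋈[d=c] U)) → 5
  ρ[w/v](ρ[u/y]((R ⋈[d=c] U))) → 5
  π[u,w](ρ[w/v](ρ[u/y]((R ⋈[d=c] U)))) → 5
  T → 5
  ρ[u/x](T) → 5
  (π[u,w](ρ[w/v](ρ[u/y]((R ⋈[d=c] U)))) ∪ ρ[u/x](T)) → 10

E1 and E2 produce the same multiset:
u | w
q | t
r | p
r | q
r | q
r | r
s | p
s | q
s | t
s | t
t | s

yes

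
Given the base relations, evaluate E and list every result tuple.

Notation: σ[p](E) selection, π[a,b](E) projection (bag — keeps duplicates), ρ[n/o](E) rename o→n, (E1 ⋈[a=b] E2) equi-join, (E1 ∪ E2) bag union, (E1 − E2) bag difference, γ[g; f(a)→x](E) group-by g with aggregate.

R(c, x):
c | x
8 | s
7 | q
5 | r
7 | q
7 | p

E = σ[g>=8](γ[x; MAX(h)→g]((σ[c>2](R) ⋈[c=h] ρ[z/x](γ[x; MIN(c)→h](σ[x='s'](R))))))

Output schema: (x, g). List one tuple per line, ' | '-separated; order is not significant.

Stepwise |·|:
  R → 5
  σ[c>2](R) → 5
  R → 5
  σ[x='s'](R) → 1
  γ[x; MIN(c)→h](σ[x='s'](R)) → 1
  ρ[z/x](γ[x; MIN(c)→h](σ[x='s'](R))) → 1
  (σ[c>2](R) ⋈[c=h] ρ[z/x](γ[x; MIN(c)→h](σ[x='s'](R)))) → 1
  γ[x; MAX(h)→g]((σ[c>2](R) ⋈[c=h] ρ[z/x](γ[x; MIN(c)→h](σ[x='s'](R))))) → 1
  σ[g>=8](γ[x; MAX(h)→g]((σ[c>2](R) ⋈[c=h] ρ[z/x](γ[x; MIN(c)→h](σ[x='s'](R)))))) → 1

== RESULT ==
x | g
s | 8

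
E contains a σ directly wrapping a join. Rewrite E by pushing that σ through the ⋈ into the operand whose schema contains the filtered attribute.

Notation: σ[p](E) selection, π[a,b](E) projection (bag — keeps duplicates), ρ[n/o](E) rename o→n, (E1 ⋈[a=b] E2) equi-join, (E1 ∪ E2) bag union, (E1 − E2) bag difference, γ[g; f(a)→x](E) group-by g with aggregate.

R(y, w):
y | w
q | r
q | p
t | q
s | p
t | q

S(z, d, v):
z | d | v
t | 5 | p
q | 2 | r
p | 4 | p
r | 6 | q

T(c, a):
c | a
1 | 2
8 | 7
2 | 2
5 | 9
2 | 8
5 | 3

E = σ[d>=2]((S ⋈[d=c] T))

σ filters on d, owned by the left side.
E' = (σ[d>=2](S) ⋈[d=c] T)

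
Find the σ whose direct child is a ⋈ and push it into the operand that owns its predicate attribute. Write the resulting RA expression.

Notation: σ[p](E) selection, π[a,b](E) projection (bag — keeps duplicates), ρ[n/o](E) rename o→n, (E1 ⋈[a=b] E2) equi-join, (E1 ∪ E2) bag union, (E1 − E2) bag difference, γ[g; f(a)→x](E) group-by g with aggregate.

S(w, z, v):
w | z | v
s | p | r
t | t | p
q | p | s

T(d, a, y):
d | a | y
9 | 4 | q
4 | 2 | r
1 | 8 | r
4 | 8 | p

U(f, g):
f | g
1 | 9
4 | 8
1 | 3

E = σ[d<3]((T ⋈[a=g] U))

σ filters on d, owned by the left side.
E' = (σ[d<3](T) ⋈[a=g] U)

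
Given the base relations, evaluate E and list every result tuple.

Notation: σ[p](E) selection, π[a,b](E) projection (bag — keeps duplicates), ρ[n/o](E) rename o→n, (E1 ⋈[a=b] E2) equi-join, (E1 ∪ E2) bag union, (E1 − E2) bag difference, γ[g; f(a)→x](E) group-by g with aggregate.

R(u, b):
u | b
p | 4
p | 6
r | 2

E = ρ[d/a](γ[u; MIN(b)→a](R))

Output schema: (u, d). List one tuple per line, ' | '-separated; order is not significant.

Row counts bottom-up:
  R → 3
  γ[u; MIN(b)→a](R) → 2
  ρ[d/a](γ[u; MIN(b)→a](R)) → 2

== RESULT ==
u | d
p | 4
r | 2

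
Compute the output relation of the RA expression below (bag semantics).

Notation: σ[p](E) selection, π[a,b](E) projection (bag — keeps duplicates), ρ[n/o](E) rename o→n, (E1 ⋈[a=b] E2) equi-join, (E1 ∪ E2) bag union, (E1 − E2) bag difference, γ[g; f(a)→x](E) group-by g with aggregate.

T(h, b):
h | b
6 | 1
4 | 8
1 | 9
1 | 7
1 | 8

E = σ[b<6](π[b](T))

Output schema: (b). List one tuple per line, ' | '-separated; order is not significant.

Per-node cardinality:
  T → 5
  π[b](T) → 5
  σ[b<6](π[b](T)) → 1

== RESULT ==
b
1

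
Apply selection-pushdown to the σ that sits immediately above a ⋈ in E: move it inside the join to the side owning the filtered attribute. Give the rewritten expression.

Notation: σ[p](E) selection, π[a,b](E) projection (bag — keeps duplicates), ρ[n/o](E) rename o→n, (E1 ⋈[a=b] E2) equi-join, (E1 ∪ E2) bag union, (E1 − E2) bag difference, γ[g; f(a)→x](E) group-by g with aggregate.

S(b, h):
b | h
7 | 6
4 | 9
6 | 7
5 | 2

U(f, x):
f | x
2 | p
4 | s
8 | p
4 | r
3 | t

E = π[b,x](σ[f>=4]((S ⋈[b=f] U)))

σ filters on f, owned by the right side.
E' = π[b,x]((S ⋈[b=f] σ[f>=4](U)))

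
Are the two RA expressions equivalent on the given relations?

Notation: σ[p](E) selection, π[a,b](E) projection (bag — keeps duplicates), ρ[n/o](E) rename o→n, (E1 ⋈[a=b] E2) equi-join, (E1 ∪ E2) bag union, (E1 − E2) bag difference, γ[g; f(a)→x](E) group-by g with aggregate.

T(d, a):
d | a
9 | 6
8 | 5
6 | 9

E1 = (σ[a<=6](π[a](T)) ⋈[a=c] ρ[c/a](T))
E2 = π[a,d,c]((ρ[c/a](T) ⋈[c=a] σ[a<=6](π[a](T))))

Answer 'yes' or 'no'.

E1 row counts bottom-up:
  T → 3
  π[a](T) → 3
  σ[a<=6](π[a](T)) → 2
  T → 3
  ρ[c/a](T) → 3
  (σ[a<=6](π[a](T)) ⋈[a=c] ρ[c/a](T)) → 2
E2 row counts bottom-up:
  T → 3
  ρ[c/a](T) → 3
  T → 3
  π[a](T) → 3
  σ[a<=6](π[a](T)) → 2
  (ρ[c/a](T) ⋈[c=a] σ[a<=6](π[a](T))) → 2
  π[a,d,c]((ρ[c/a](T) ⋈[c=a] σ[a<=6](π[a](T)))) → 2

E1 and E2 produce the same multiset:
a | d | c
5 | 8 | 5
6 | 9 | 6

yes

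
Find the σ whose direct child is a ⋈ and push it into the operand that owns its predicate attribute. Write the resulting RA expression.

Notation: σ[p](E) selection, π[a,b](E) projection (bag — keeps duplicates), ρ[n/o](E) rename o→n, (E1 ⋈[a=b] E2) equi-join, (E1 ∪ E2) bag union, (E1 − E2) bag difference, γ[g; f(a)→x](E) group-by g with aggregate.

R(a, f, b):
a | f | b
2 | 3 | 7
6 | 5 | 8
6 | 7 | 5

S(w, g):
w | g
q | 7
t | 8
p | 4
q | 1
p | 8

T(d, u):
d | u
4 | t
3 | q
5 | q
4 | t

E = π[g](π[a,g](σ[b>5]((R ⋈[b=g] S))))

σ filters on b, owned by the left side.
E' = π[g](π[a,g]((σ[b>5](R) ⋈[b=g] S)))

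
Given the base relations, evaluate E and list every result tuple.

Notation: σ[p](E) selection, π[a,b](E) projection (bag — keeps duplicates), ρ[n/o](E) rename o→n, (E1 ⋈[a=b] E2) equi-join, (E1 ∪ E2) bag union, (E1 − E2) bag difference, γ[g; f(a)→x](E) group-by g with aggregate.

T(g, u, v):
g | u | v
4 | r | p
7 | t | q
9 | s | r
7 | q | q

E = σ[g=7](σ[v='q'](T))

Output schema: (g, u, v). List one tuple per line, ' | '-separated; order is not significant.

Row counts bottom-up:
  T → 4
  σ[v='q'](T) → 2
  σ[g=7](σ[v='q'](T)) → 2

== RESULT ==
g | u | v
7 | q | q
7 | t | q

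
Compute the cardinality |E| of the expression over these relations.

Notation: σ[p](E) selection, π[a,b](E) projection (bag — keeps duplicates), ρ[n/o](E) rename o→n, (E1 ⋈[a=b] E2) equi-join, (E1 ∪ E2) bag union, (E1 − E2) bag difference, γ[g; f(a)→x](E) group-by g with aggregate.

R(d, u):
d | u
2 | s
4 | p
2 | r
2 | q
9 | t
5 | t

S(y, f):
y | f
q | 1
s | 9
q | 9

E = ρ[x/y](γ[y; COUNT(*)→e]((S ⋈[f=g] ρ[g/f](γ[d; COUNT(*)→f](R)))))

Stepwise |·|:
  S → 3
  R → 6
  γ[d; COUNT(*)→f](R) → 4
  ρ[g/f](γ[d; COUNT(*)→f](R)) → 4
  (S ⋈[f=g] ρ[g/f](γ[d; COUNT(*)→f](R))) → 3
  γ[y; COUNT(*)→e]((S ⋈[f=g] ρ[g/f](γ[d; COUNT(*)→f](R)))) → 1
  ρ[x/y](γ[y; COUNT(*)→e]((S ⋈[f=g] ρ[g/f](γ[d; COUNT(*)→f](R))))) → 1

|E| = 1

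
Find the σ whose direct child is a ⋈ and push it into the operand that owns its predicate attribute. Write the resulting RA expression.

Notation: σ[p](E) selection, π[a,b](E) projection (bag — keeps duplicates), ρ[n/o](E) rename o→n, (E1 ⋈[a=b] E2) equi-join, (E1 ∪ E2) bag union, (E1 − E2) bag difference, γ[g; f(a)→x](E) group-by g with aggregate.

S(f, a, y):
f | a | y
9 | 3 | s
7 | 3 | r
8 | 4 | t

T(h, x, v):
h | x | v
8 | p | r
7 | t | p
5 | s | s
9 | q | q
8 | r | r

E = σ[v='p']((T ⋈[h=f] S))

σ filters on v, owned by the left side.
E' = (σ[v='p'](T) ⋈[h=f] S)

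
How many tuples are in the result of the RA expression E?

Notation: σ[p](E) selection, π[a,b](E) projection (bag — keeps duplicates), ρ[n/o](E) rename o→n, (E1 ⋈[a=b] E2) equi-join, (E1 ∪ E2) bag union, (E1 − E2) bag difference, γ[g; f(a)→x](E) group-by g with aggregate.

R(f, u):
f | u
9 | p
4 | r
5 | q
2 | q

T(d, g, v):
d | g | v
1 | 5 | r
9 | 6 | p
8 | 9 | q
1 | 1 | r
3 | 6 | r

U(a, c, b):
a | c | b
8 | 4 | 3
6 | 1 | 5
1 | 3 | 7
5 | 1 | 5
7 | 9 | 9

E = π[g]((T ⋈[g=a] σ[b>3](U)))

Row counts bottom-up:
  T → 5
  U → 5
  σ[b>3](U) → 4
  (T ⋈[g=a] σ[b>3](U)) → 4
  π[g]((T ⋈[g=a] σ[b>3](U))) → 4

|E| = 4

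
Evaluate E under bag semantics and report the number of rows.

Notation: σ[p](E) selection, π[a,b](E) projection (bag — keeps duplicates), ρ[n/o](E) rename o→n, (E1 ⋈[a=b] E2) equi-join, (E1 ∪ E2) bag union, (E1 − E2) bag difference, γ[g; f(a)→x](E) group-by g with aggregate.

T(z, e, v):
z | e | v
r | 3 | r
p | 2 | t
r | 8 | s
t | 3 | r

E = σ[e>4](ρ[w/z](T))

Per-node cardinality:
  T → 4
  ρ[w/z](T) → 4
  σ[e>4](ρ[w/z](T)) → 1

|E| = 1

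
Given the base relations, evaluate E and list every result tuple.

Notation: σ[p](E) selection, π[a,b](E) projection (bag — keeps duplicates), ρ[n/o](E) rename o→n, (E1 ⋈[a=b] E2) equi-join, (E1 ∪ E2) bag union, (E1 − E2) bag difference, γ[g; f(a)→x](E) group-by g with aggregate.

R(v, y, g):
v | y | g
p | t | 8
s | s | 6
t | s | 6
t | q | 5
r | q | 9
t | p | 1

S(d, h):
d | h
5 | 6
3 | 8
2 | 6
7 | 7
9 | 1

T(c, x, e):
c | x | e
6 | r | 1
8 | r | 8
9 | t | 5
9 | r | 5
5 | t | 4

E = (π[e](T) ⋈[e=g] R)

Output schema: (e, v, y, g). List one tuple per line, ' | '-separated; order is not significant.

Stepwise |·|:
  T → 5
  π[e](T) → 5
  R → 6
  (π[e](T) ⋈[e=g] R) → 4

== RESULT ==
e | v | y | g
1 | t | p | 1
5 | t | q | 5
5 | t | q | 5
8 | p | t | 8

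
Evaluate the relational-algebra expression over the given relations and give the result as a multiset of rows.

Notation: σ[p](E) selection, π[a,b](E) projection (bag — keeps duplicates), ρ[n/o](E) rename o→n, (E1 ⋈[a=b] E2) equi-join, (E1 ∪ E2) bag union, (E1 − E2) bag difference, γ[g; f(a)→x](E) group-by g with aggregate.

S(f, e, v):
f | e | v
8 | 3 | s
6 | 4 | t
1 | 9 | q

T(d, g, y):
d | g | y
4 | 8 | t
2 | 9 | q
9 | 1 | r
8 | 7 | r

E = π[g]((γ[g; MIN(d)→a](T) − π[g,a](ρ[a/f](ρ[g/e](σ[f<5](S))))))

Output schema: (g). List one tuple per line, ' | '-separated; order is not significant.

Stepwise |·|:
  T → 4
  γ[g; MIN(d)→a](T) → 4
  S → 3
  σ[f<5](S) → 1
  ρ[g/e](σ[f<5](S)) → 1
  ρ[a/f](ρ[g/e](σ[f<5](S))) → 1
  π[g,a](ρ[a/f](ρ[g/e](σ[f<5](S)))) → 1
  (γ[g; MIN(d)→a](T) − π[g,a](ρ[a/f](ρ[g/e](σ[f<5](S))))) → 4
  π[g]((γ[g; MIN(d)→a](T) − π[g,a](ρ[a/f](ρ[g/e](σ[f<5](S)))))) → 4

== RESULT ==
g
1
7
8
9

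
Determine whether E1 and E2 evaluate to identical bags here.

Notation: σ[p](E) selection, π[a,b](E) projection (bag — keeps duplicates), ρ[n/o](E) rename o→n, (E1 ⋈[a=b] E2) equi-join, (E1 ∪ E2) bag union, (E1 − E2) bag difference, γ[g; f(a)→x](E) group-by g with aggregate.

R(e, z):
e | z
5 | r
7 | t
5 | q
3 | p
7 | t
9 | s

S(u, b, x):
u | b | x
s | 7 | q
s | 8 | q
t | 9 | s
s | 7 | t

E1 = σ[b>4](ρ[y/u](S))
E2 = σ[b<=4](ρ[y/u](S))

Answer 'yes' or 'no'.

E1 row counts bottom-up:
  S → 4
  ρ[y/u](S) → 4
  σ[b>4](ρ[y/u](S)) → 4
E2 row counts bottom-up:
  S → 4
  ρ[y/u](S) → 4
  σ[b<=4](ρ[y/u](S)) → 0

E1 result:
y | b | x
s | 7 | q
s | 7 | t
s | 8 | q
t | 9 | s
E2 result:
y | b | x
(0 rows)
Witness: ('s', 8, 'q') appears 1× in E1 but 0× in E2.

no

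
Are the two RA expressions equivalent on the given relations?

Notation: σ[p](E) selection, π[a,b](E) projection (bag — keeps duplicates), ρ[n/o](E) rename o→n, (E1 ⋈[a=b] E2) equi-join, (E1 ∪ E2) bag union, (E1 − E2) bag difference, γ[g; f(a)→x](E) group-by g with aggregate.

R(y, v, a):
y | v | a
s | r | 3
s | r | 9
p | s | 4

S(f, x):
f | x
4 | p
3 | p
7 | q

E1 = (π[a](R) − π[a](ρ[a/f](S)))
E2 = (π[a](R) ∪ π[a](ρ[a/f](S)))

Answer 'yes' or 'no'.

E1 stepwise |·|:
  R → 3
  π[a](R) → 3
  S → 3
  ρ[a/f](S) → 3
  π[a](ρ[a/f](S)) → 3
  (π[a](R) − π[a](ρ[a/f](S))) → 1
E2 stepwise |·|:
  R → 3
  π[a](R) → 3
  S → 3
  ρ[a/f](S) → 3
  π[a](ρ[a/f](S)) → 3
  (π[a](R) ∪ π[a](ρ[a/f](S))) → 6

E1 result:
a
9
E2 result:
a
3
3
4
4
7
9
Witness: (7,) appears 0× in E1 but 1× in E2.

no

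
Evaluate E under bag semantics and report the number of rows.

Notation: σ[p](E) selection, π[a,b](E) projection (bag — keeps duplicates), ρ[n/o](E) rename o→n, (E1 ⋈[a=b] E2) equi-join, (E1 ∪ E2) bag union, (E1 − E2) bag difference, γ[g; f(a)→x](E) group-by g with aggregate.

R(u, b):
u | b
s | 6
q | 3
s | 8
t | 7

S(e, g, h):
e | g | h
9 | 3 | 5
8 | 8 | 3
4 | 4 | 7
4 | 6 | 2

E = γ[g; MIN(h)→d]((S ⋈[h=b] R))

Stepwise |·|:
  S → 4
  R → 4
  (S ⋈[h=b] R) → 2
  γ[g; MIN(h)→d]((S ⋈[h=b] R)) → 2

|E| = 2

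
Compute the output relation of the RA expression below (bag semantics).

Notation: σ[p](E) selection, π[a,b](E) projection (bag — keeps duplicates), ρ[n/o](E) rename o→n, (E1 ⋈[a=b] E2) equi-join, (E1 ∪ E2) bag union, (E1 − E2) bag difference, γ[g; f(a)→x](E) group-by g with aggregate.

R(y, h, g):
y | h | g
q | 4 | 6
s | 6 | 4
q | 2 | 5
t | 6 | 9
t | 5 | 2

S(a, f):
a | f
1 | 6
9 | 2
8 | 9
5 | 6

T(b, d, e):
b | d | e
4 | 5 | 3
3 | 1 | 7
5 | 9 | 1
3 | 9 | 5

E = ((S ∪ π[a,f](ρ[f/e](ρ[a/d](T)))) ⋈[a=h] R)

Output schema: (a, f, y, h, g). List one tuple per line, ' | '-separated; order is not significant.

Stepwise |·|:
  S → 4
  T → 4
  ρ[a/d](T) → 4
  ρ[f/e](ρ[a/d](T)) → 4
  π[a,f](ρ[f/e](ρ[a/d](T))) → 4
  (S ∪ π[a,f](ρ[f/e](ρ[a/d](T)))) → 8
  R → 5
  ((S ∪ π[a,f](ρ[f/e](ρ[a/d](T)))) ⋈[a=h] R) → 2

== RESULT ==
a | f | y | h | g
5 | 3 | t | 5 | 2
5 | 6 | t | 5 | 2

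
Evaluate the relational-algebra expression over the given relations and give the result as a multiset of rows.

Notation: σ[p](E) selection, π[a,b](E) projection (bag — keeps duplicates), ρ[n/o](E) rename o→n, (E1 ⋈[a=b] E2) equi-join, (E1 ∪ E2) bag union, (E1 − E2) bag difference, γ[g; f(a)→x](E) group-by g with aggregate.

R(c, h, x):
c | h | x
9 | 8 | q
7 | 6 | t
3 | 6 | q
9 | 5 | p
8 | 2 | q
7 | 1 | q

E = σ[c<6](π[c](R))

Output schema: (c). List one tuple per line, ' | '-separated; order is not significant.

Stepwise |·|:
  R → 6
  π[c](R) → 6
  σ[c<6](π[c](R)) → 1

== RESULT ==
c
3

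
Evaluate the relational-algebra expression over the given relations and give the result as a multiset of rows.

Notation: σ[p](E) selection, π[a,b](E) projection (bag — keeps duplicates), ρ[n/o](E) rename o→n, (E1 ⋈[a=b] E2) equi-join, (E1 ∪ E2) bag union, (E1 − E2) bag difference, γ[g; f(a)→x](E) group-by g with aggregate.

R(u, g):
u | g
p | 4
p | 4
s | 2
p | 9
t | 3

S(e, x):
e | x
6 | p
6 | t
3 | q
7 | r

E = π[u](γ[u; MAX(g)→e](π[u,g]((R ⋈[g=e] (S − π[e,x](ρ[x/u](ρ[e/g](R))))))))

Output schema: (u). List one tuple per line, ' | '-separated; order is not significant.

Stepwise |·|:
  R → 5
  S → 4
  R → 5
  ρ[e/g](R) → 5
  ρ[x/u](ρ[e/g](R)) → 5
  π[e,x](ρ[x/u](ρ[e/g](R))) → 5
  (S − π[e,x](ρ[x/u](ρ[e/g](R)))) → 4
  (R ⋈[g=e] (S − π[e,x](ρ[x/u](ρ[e/g](R))))) → 1
  π[u,g]((R ⋈[g=e] (S − π[e,x](ρ[x/u](ρ[e/g](R)))))) → 1
  γ[u; MAX(g)→e](π[u,g]((R ⋈[g=e] (S − π[e,x](ρ[x/u](ρ[e/g](R))))))) → 1
  π[u](γ[u; MAX(g)→e](π[u,g]((R ⋈[g=e] (S − π[e,x](ρ[x/u](ρ[e/g](R)))))))) → 1

== RESULT ==
u
t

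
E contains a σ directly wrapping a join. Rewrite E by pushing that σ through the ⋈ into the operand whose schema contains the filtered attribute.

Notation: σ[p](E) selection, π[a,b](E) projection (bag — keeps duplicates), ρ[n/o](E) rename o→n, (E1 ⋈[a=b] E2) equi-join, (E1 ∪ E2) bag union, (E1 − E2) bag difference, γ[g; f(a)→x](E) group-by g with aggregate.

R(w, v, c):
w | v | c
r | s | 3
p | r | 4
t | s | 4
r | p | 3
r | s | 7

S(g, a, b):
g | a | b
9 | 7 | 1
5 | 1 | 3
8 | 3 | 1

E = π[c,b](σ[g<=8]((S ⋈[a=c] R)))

σ filters on g, owned by the left side.
E' = π[c,b]((σ[g<=8](S) ⋈[a=c] R))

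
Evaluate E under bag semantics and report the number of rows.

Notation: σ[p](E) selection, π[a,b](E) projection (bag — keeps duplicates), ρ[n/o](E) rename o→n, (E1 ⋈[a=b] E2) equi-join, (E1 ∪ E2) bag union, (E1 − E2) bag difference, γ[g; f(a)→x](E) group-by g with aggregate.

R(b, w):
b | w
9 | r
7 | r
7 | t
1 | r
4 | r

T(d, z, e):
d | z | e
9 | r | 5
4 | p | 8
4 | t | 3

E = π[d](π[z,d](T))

Row counts bottom-up:
  T → 3
  π[z,d](T) → 3
  π[d](π[z,d](T)) → 3

|E| = 3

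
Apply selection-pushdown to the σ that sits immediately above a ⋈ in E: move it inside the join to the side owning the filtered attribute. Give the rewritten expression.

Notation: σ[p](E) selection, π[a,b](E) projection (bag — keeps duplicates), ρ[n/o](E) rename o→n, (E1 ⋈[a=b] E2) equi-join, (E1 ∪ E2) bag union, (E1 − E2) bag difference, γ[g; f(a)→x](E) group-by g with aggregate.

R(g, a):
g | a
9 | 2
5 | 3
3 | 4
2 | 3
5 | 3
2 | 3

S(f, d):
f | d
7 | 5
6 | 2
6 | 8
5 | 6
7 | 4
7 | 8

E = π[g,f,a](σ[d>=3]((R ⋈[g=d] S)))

σ filters on d, owned by the right side.
E' = π[g,f,a]((R ⋈[g=d] σ[d>=3](S)))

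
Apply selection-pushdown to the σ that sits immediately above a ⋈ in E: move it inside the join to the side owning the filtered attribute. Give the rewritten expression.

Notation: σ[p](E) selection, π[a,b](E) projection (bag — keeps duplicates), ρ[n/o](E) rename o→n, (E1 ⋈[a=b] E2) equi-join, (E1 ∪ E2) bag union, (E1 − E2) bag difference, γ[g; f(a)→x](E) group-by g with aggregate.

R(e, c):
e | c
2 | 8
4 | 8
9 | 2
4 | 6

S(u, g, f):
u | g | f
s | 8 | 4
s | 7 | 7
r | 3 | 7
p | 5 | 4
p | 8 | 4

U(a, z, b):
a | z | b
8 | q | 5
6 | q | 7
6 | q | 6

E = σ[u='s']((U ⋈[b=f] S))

σ filters on u, owned by the right side.
E' = (U ⋈[b=f] σ[u='s'](S))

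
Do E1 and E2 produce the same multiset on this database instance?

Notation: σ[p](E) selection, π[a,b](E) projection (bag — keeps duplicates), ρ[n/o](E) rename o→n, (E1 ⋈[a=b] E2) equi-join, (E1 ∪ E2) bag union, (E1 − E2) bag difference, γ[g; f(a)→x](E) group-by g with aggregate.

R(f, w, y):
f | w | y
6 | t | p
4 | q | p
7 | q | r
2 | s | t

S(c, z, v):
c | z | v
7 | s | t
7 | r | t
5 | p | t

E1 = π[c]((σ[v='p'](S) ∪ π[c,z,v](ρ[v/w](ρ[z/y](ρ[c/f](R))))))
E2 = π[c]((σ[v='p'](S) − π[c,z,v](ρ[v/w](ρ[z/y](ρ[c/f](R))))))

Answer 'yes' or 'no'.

E1 per-node cardinality:
  S → 3
  σ[v='p'](S) → 0
  R → 4
  ρ[c/f](R) → 4
  ρ[z/y](ρ[c/f](R)) → 4
  ρ[v/w](ρ[z/y](ρ[c/f](R))) → 4
  π[c,z,v](ρ[v/w](ρ[z/y](ρ[c/f](R)))) → 4
  (σ[v='p'](S) ∪ π[c,z,v](ρ[v/w](ρ[z/y](ρ[c/f](R))))) → 4
  π[c]((σ[v='p'](S) ∪ π[c,z,v](ρ[v/w](ρ[z/y](ρ[c/f](R)))))) → 4
E2 per-node cardinality:
  S → 3
  σ[v='p'](S) → 0
  R → 4
  ρ[c/f](R) → 4
  ρ[z/y](ρ[c/f](R)) → 4
  ρ[v/w](ρ[z/y](ρ[c/f](R))) → 4
  π[c,z,v](ρ[v/w](ρ[z/y](ρ[c/f](R)))) → 4
  (σ[v='p'](S) − π[c,z,v](ρ[v/w](ρ[z/y](ρ[c/f](R))))) → 0
  π[c]((σ[v='p'](S) − π[c,z,v](ρ[v/w](ρ[z/y](ρ[c/f](R)))))) → 0

E1 result:
c
2
4
6
7
E2 result:
c
(0 rows)
Witness: (6,) appears 1× in E1 but 0× in E2.

no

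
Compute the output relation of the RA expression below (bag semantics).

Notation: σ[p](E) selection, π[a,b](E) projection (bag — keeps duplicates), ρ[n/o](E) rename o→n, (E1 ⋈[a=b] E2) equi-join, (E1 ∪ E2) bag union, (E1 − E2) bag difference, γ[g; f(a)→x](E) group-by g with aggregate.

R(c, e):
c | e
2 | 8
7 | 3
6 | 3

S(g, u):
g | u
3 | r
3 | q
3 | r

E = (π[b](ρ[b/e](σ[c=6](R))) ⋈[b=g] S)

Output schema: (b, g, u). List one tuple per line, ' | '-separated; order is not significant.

Row counts bottom-up:
  R → 3
  σ[c=6](R) → 1
  ρ[b/e](σ[c=6](R)) → 1
  π[b](ρ[b/e](σ[c=6](R))) → 1
  S → 3
  (π[b](ρ[b/e](σ[c=6](R))) ⋈[b=g] S) → 3

== RESULT ==
b | g | u
3 | 3 | q
3 | 3 | r
3 | 3 | r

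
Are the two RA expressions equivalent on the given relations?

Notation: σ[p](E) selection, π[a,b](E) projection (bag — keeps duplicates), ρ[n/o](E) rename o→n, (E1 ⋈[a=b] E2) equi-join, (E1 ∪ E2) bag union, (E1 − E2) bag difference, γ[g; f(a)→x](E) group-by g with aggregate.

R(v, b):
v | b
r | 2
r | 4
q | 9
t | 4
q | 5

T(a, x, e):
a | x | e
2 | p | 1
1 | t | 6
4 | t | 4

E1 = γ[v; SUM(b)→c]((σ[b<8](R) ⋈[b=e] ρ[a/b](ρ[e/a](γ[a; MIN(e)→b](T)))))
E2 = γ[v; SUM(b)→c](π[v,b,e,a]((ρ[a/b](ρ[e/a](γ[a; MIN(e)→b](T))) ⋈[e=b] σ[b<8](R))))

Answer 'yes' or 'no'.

E1 stepwise |·|:
  R → 5
  σ[b<8](R) → 4
  T → 3
  γ[a; MIN(e)→b](T) → 3
  ρ[e/a](γ[a; MIN(e)→b](T)) → 3
  ρ[a/b](ρ[e/a](γ[a; MIN(e)→b](T))) → 3
  (σ[b<8](R) ⋈[b=e] ρ[a/b](ρ[e/a](γ[a; MIN(e)→b](T)))) → 3
  γ[v; SUM(b)→c]((σ[b<8](R) ⋈[b=e] ρ[a/b](ρ[e/a](γ[a; MIN(e)→b](T))))) → 2
E2 stepwise |·|:
  T → 3
  γ[a; MIN(e)→b](T) → 3
  ρ[e/a](γ[a; MIN(e)→b](T)) → 3
  ρ[a/b](ρ[e/a](γ[a; MIN(e)→b](T))) → 3
  R → 5
  σ[b<8](R) → 4
  (ρ[a/b](ρ[e/a](γ[a; MIN(e)→b](T))) ⋈[e=b] σ[b<8](R)) → 3
  π[v,b,e,a]((ρ[a/b](ρ[e/a](γ[a; MIN(e)→b](T))) ⋈[e=b] σ[b<8](R))) → 3
  γ[v; SUM(b)→c](π[v,b,e,a]((ρ[a/b](ρ[e/a](γ[a; MIN(e)→b](T))) ⋈[e=b] σ[b<8](R)))) → 2

E1 and E2 produce the same multiset:
v | c
r | 6
t | 4

yes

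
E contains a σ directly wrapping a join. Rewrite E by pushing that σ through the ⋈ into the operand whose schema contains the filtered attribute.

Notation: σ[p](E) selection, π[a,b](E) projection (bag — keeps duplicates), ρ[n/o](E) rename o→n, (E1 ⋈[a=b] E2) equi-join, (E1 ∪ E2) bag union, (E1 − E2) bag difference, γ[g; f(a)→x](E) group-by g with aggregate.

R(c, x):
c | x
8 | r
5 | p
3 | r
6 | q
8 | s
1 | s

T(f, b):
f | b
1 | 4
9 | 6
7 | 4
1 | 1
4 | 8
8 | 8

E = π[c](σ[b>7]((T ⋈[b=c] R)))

σ filters on b, owned by the left side.
E' = π[c]((σ[b>7](T) ⋈[b=c] R))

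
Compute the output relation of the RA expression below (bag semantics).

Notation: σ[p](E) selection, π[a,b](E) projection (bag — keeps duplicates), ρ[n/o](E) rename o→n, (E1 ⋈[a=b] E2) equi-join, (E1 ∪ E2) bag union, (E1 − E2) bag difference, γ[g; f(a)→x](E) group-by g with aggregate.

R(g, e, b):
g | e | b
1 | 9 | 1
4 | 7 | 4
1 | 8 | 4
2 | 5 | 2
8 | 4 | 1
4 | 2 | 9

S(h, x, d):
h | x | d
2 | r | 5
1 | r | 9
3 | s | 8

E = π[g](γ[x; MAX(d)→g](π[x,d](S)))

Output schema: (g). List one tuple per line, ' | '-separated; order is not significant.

Stepwise |·|:
  S → 3
  π[x,d](S) → 3
  γ[x; MAX(d)→g](π[x,d](S)) → 2
  π[g](γ[x; MAX(d)→g](π[x,d](S))) → 2

== RESULT ==
g
8
9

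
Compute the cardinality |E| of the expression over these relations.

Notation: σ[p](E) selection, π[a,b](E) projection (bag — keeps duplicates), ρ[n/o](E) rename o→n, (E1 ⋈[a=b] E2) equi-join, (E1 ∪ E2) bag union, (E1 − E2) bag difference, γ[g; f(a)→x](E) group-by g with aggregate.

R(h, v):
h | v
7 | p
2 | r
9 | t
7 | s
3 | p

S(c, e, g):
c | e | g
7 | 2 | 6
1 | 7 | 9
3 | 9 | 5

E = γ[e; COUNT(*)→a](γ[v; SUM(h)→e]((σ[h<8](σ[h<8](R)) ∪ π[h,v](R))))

Stepwise |·|:
  R → 5
  σ[h<8](R) → 4
  σ[h<8](σ[h<8](R)) → 4
  R → 5
  π[h,v](R) → 5
  (σ[h<8](σ[h<8](R)) ∪ π[h,v](R)) → 9
  γ[v; SUM(h)→e]((σ[h<8](σ[h<8](R)) ∪ π[h,v](R))) → 4
  γ[e; COUNT(*)→a](γ[v; SUM(h)→e]((σ[h<8](σ[h<8](R)) ∪ π[h,v](R)))) → 4

|E| = 4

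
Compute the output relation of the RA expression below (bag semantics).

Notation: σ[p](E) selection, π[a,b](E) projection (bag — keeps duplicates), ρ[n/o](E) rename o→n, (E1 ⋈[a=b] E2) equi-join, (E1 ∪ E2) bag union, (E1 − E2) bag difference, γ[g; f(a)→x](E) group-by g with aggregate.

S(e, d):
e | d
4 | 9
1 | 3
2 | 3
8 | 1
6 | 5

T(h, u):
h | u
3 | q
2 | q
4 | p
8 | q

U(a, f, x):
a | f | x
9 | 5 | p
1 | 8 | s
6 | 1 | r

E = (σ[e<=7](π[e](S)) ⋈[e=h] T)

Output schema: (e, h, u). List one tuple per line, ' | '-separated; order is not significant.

Stepwise |·|:
  S → 5
  π[e](S) → 5
  σ[e<=7](π[e](S)) → 4
  T → 4
  (σ[e<=7](π[e](S)) ⋈[e=h] T) → 2

== RESULT ==
e | h | u
2 | 2 | q
4 | 4 | p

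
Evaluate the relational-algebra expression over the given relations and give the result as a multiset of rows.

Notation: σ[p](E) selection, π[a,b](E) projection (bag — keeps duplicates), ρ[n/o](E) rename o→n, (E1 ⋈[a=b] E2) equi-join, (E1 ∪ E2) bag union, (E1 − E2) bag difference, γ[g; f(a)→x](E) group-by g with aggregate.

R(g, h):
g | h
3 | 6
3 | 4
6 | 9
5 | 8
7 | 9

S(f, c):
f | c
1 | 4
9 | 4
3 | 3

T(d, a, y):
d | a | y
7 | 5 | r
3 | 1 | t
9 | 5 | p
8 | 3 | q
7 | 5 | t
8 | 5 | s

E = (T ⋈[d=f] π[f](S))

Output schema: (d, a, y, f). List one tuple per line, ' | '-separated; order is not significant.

Subexpression sizes:
  T → 6
  S → 3
  π[f](S) → 3
  (T ⋈[d=f] π[f](S)) → 2

== RESULT ==
d | a | y | f
3 | 1 | t | 3
9 | 5 | p | 9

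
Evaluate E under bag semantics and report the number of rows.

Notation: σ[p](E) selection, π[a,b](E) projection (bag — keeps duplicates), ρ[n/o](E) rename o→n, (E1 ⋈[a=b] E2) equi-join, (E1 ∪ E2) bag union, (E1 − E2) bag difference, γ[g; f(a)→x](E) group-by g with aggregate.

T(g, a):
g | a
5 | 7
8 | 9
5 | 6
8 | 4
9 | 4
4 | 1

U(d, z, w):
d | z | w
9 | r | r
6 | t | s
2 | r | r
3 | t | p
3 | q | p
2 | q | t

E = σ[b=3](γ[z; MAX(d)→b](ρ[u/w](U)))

Row counts bottom-up:
  U → 6
  ρ[u/w](U) → 6
  γ[z; MAX(d)→b](ρ[u/w](U)) → 3
  σ[b=3](γ[z; MAX(d)→b](ρ[u/w](U))) → 1

|E| = 1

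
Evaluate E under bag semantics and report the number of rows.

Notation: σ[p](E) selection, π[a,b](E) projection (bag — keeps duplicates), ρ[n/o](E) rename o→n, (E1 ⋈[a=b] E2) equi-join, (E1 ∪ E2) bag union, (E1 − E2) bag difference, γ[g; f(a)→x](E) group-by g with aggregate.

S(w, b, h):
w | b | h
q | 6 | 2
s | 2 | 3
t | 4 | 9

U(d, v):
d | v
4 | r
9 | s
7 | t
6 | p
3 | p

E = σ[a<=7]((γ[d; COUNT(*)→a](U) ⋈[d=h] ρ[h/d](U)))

Subexpression sizes:
  U → 5
  γ[d; COUNT(*)→a](U) → 5
  U → 5
  ρ[h/d](U) → 5
  (γ[d; COUNT(*)→a](U) ⋈[d=h] ρ[h/d](U)) → 5
  σ[a<=7]((γ[d; COUNT(*)→a](U) ⋈[d=h] ρ[h/d](U))) → 5

|E| = 5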